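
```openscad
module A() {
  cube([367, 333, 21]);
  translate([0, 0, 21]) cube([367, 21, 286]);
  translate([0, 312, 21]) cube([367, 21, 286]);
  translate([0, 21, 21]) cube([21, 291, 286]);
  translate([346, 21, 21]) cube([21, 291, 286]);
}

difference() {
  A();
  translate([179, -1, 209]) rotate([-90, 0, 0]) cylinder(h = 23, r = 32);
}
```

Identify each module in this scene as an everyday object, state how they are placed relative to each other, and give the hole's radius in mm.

A is an open box. The open box has a circular hole through its front wall. The hole's radius is 32 mm.

The subtracted cylinder has r = 32 mm.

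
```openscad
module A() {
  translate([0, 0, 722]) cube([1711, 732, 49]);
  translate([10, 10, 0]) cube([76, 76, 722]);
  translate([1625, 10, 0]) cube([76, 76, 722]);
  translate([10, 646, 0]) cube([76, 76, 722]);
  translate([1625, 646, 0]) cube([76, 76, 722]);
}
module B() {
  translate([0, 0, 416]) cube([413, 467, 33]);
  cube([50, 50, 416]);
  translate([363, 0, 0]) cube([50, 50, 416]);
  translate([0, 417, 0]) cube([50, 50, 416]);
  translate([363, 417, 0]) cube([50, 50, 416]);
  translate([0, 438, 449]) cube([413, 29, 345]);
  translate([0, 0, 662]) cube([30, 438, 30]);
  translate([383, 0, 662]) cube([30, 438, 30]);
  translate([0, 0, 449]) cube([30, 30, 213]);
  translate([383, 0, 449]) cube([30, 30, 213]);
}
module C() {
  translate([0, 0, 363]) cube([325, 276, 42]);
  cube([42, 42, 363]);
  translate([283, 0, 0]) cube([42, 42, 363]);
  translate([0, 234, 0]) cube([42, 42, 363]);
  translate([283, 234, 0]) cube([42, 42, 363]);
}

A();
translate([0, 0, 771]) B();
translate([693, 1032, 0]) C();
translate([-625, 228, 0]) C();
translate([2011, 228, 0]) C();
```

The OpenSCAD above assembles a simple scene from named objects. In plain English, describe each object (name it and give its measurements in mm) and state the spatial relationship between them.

A is a rectangular dining table. The top is 1711×732×49 mm with its upper surface at z = 771 mm. It stands on four 76×76 mm square legs, each inset 10 mm from the nearest pair of top edges, running from the floor to the underside of the top.

B is a chair. The seat is a 413×467×33 mm slab with its top at z = 449 mm, on four 50×50 mm corner legs (flush with the seat edges, standing on z = 0). A flat backrest 29 mm thick, 345 mm tall, spans the full seat width and rises from the seat top along its +y edge, rear face flush with the rear of the seat. Two armrests of 30×30 mm section run along each side from the seat's front edge to the front of the backrest, top faces 243 mm above the seat top and outer faces flush with the seat's x-edges; a 30×30 mm post under the front of each armrest stands on the seat at the front corner.

C is a four-legged stool. The seat is 325×276 mm, 42 mm thick, top at z = 405 mm. It stands on four square legs, each 42×42 mm in cross-section, from z = 0 to the seat underside, each flush with a corner of the seat.

The chair is on top of the table. Three stools sit around the table at the +y, −x, +x sides.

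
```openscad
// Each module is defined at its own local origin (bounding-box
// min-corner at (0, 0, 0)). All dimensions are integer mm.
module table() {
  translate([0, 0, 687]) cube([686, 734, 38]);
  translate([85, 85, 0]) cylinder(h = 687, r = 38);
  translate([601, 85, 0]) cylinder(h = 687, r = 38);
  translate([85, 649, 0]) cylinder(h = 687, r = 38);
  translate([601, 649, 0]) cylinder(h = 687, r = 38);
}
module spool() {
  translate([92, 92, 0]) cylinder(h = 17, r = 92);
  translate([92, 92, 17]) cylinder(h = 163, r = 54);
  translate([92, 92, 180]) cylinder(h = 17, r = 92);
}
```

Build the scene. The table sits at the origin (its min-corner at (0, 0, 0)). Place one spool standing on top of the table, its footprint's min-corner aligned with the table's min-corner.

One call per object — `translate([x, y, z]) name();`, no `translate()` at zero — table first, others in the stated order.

table();
translate([0, 0, 725]) spool();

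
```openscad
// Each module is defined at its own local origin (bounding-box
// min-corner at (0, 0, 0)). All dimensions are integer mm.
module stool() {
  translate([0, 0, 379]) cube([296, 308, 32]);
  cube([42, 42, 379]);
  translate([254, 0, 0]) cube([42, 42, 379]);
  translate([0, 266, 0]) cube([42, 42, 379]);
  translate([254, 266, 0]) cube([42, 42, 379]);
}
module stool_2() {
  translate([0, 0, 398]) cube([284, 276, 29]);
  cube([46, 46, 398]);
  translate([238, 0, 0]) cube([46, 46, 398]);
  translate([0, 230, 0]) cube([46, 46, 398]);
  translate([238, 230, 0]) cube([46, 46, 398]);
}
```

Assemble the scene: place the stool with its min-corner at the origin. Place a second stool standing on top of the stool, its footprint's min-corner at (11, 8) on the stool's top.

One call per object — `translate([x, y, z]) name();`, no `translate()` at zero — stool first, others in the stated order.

stool();
translate([11, 8, 411]) stool_2();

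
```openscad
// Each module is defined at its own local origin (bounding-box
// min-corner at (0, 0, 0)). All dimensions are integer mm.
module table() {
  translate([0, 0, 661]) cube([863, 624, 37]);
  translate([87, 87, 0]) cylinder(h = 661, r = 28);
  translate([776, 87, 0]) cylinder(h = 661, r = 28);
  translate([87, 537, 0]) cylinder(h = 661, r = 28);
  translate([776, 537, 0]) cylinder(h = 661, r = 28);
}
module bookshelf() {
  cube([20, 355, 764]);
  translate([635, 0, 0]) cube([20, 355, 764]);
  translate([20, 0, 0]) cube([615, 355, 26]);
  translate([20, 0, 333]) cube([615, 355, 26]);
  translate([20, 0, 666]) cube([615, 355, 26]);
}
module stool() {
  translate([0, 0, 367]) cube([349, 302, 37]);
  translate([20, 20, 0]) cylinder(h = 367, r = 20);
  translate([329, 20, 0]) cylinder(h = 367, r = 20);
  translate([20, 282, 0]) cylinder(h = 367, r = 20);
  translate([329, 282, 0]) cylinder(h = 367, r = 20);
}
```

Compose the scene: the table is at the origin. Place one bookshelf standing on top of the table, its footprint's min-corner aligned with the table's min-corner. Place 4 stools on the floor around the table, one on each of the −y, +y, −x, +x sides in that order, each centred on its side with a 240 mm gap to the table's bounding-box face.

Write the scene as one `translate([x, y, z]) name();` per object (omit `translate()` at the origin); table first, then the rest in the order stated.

table();
translate([0, 0, 698]) bookshelf();
translate([257, -542, 0]) stool();
translate([257, 864, 0]) stool();
translate([-589, 161, 0]) stool();
translate([1103, 161, 0]) stool();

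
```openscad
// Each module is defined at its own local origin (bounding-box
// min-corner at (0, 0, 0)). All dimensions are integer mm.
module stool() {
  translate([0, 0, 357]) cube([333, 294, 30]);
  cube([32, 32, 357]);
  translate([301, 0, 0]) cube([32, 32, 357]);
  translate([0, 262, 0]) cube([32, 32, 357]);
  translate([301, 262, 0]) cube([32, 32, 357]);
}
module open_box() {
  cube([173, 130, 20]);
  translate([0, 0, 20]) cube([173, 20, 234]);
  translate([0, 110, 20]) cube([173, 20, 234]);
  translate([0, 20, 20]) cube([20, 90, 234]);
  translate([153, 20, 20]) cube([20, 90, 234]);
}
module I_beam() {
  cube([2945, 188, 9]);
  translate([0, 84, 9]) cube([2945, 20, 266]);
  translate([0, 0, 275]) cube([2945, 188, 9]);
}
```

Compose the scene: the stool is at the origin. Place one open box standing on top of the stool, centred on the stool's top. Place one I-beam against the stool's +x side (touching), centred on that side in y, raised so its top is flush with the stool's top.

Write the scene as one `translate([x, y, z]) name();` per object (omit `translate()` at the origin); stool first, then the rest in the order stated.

stool();
translate([80, 82, 387]) open_box();
translate([333, 53, 103]) I_beam();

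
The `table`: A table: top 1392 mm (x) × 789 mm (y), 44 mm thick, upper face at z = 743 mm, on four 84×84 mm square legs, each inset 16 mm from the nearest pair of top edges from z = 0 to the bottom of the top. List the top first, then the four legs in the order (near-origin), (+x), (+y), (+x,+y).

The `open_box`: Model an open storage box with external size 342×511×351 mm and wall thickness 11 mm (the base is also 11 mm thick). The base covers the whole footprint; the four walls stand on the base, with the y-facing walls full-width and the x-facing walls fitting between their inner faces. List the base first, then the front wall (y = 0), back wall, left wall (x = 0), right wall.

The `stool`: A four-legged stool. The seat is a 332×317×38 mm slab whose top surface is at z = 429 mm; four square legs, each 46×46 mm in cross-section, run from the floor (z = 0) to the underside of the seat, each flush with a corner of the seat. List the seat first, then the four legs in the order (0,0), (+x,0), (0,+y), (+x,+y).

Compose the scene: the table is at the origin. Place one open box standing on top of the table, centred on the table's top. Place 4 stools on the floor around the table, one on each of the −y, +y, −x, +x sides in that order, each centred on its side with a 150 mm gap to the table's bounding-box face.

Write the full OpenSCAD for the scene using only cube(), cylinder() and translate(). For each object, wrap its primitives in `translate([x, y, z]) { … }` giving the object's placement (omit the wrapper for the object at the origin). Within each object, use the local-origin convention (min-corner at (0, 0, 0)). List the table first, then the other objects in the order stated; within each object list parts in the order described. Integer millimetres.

translate([0, 0, 699]) cube([1392, 789, 44]);
translate([16, 16, 0]) cube([84, 84, 699]);
translate([1292, 16, 0]) cube([84, 84, 699]);
translate([16, 689, 0]) cube([84, 84, 699]);
translate([1292, 689, 0]) cube([84, 84, 699]);
translate([525, 139, 743]) {
  cube([342, 511, 11]);
  translate([0, 0, 11]) cube([342, 11, 340]);
  translate([0, 500, 11]) cube([342, 11, 340]);
  translate([0, 11, 11]) cube([11, 489, 340]);
  translate([331, 11, 11]) cube([11, 489, 340]);
}
translate([530, -467, 0]) {
  translate([0, 0, 391]) cube([332, 317, 38]);
  cube([46, 46, 391]);
  translate([286, 0, 0]) cube([46, 46, 391]);
  translate([0, 271, 0]) cube([46, 46, 391]);
  translate([286, 271, 0]) cube([46, 46, 391]);
}
translate([530, 939, 0]) {
  translate([0, 0, 391]) cube([332, 317, 38]);
  cube([46, 46, 391]);
  translate([286, 0, 0]) cube([46, 46, 391]);
  translate([0, 271, 0]) cube([46, 46, 391]);
  translate([286, 271, 0]) cube([46, 46, 391]);
}
translate([-482, 236, 0]) {
  translate([0, 0, 391]) cube([332, 317, 38]);
  cube([46, 46, 391]);
  translate([286, 0, 0]) cube([46, 46, 391]);
  translate([0, 271, 0]) cube([46, 46, 391]);
  translate([286, 271, 0]) cube([46, 46, 391]);
}
translate([1542, 236, 0]) {
  translate([0, 0, 391]) cube([332, 317, 38]);
  cube([46, 46, 391]);
  translate([286, 0, 0]) cube([46, 46, 391]);
  translate([0, 271, 0]) cube([46, 46, 391]);
  translate([286, 271, 0]) cube([46, 46, 391]);
}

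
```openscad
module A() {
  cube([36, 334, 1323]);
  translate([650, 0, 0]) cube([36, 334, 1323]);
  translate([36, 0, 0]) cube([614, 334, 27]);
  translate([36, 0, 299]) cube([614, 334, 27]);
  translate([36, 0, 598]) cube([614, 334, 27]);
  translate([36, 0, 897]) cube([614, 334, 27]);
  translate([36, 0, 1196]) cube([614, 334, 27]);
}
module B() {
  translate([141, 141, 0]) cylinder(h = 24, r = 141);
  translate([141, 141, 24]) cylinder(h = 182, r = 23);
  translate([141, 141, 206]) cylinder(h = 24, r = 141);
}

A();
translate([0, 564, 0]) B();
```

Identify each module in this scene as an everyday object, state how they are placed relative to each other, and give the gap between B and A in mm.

The spool's nearest face is 230 mm from the bookshelf's +y face.

A is a bookshelf. B is a spool. The spool is on the floor beside the bookshelf on its +y side. The gap between the spool and the bookshelf is 230 mm.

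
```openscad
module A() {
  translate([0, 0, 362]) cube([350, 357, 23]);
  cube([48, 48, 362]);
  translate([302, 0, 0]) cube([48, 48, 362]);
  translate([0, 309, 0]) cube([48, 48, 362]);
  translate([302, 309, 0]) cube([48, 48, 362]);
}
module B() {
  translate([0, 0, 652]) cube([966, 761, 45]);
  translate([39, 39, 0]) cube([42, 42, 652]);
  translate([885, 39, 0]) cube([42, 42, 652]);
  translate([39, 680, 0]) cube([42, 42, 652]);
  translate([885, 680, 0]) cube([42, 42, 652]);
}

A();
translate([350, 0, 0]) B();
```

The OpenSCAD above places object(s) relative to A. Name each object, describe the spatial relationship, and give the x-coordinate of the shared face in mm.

A is a stool. B is a table. The table is against the stool's +x side, with their −y faces flush. The x-coordinate of the shared face is 350 mm.

The stool's +x face and the table's −x face are both at x = 350 mm.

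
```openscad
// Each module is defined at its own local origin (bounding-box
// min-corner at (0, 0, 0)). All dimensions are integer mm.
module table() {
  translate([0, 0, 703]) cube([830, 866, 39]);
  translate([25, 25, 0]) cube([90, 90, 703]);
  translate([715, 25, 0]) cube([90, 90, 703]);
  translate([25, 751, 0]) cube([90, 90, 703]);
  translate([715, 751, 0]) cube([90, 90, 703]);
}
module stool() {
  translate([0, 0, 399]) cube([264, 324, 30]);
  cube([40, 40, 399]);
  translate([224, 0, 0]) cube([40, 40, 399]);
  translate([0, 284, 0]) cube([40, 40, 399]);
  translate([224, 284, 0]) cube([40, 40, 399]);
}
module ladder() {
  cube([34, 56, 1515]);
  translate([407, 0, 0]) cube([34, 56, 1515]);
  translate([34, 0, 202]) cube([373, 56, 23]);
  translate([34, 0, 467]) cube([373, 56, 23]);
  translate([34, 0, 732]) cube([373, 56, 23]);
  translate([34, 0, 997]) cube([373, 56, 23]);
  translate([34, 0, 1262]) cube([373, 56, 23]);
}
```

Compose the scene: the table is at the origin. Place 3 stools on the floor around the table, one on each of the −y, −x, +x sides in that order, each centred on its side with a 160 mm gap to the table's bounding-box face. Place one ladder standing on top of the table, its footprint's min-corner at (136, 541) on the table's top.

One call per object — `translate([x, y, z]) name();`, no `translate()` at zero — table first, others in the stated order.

table();
translate([283, -484, 0]) stool();
translate([-424, 271, 0]) stool();
translate([990, 271, 0]) stool();
translate([136, 541, 742]) ladder();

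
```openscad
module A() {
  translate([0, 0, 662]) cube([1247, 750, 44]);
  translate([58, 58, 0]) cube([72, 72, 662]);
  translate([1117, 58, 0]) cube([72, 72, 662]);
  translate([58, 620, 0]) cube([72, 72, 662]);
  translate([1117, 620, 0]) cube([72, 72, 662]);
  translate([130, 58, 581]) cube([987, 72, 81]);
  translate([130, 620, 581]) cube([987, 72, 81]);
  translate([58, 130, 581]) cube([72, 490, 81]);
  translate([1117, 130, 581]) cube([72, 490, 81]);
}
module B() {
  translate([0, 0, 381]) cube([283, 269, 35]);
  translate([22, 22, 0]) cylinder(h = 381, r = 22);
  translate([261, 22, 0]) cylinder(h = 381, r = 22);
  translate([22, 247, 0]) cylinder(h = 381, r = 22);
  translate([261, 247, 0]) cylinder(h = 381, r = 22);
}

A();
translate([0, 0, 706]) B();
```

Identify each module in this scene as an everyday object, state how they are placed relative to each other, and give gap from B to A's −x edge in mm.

The stool's min-x is at 0; the table's min-x is 0; gap = 0 mm.

A is a table. B is a stool. The stool is on top of the table. The gap from the stool to the table's −x edge is 0 mm.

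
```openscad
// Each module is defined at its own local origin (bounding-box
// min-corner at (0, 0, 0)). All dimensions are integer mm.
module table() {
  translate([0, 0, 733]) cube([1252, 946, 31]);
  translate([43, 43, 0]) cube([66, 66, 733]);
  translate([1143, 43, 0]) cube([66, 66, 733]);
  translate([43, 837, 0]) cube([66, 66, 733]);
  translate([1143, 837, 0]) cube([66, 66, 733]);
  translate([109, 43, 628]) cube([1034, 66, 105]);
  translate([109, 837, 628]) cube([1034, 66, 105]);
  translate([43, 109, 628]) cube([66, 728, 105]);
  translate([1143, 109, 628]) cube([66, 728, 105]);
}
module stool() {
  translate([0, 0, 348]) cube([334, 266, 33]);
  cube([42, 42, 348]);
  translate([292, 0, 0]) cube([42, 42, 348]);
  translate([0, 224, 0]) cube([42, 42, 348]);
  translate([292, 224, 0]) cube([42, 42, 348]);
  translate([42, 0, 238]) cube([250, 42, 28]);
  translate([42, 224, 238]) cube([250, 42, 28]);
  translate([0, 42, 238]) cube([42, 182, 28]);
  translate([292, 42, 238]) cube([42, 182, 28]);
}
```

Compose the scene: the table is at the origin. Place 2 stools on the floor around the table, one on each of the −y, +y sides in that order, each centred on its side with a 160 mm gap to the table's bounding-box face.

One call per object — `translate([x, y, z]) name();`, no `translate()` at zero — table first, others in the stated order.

table();
translate([459, -426, 0]) stool();
translate([459, 1106, 0]) stool();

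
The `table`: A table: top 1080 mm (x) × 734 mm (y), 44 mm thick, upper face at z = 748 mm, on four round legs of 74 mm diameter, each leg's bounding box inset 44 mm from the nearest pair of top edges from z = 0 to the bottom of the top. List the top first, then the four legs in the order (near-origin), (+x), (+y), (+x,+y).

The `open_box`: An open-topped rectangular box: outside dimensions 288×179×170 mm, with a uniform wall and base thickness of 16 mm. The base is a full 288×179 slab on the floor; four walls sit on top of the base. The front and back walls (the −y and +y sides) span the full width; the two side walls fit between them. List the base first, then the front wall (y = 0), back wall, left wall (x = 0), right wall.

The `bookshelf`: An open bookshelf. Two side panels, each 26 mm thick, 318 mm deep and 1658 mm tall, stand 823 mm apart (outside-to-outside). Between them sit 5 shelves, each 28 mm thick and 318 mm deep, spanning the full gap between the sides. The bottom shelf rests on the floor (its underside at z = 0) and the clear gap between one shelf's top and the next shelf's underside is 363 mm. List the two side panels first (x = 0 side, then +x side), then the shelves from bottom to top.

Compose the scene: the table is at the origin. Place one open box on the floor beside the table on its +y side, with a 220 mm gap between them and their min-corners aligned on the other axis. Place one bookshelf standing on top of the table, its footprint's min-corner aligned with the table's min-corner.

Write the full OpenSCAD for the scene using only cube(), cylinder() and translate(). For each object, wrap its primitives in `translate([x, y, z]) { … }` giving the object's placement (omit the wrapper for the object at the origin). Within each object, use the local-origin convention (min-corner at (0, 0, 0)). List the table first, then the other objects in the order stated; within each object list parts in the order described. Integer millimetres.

translate([0, 0, 704]) cube([1080, 734, 44]);
translate([81, 81, 0]) cylinder(h = 704, r = 37);
translate([999, 81, 0]) cylinder(h = 704, r = 37);
translate([81, 653, 0]) cylinder(h = 704, r = 37);
translate([999, 653, 0]) cylinder(h = 704, r = 37);
translate([0, 954, 0]) {
  cube([288, 179, 16]);
  translate([0, 0, 16]) cube([288, 16, 154]);
  translate([0, 163, 16]) cube([288, 16, 154]);
  translate([0, 16, 16]) cube([16, 147, 154]);
  translate([272, 16, 16]) cube([16, 147, 154]);
}
translate([0, 0, 748]) {
  cube([26, 318, 1658]);
  translate([797, 0, 0]) cube([26, 318, 1658]);
  translate([26, 0, 0]) cube([771, 318, 28]);
  translate([26, 0, 391]) cube([771, 318, 28]);
  translate([26, 0, 782]) cube([771, 318, 28]);
  translate([26, 0, 1173]) cube([771, 318, 28]);
  translate([26, 0, 1564]) cube([771, 318, 28]);
}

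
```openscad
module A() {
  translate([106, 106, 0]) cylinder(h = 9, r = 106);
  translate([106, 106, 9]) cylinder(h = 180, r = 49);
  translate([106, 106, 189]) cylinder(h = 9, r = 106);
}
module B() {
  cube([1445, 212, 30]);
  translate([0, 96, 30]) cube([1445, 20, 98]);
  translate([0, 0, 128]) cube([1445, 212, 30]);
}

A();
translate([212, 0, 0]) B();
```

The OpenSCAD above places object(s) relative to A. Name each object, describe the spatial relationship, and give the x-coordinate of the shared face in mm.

The spool's +x face and the I-beam's −x face are both at x = 212 mm.

A is a spool. B is an I-beam. The I-beam is against the spool's +x side, with their −y faces flush. The x-coordinate of the shared face is 212 mm.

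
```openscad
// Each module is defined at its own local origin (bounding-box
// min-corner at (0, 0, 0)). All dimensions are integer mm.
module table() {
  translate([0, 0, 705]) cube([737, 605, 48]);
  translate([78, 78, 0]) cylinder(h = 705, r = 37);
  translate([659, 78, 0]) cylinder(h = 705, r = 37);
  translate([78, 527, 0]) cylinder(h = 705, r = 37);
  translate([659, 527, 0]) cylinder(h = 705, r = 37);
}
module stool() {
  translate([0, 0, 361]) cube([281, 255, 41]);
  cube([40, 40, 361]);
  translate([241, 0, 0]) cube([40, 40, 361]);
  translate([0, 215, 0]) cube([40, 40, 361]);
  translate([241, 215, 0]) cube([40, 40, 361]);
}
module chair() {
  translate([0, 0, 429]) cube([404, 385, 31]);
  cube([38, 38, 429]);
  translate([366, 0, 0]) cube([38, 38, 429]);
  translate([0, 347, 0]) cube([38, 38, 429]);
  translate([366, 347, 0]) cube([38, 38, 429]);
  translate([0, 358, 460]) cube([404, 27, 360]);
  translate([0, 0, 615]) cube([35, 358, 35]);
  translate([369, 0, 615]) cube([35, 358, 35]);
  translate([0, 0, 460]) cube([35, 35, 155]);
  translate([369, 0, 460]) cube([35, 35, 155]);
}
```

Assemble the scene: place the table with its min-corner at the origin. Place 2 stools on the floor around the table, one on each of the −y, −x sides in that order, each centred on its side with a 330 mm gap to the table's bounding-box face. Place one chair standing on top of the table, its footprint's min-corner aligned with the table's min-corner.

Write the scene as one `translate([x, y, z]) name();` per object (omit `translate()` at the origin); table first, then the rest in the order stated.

table();
translate([228, -585, 0]) stool();
translate([-611, 175, 0]) stool();
translate([0, 0, 753]) chair();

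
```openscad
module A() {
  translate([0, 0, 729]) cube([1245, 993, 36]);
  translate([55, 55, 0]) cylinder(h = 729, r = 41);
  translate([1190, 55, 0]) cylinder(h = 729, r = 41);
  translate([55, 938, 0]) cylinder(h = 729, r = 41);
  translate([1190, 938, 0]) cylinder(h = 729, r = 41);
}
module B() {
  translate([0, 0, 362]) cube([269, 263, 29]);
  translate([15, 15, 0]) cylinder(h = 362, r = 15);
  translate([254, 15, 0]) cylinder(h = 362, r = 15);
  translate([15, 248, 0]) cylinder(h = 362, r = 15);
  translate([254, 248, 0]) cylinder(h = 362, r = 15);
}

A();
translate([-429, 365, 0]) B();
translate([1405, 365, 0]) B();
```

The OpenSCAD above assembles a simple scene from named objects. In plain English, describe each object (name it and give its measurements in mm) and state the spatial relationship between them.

A is a table with a 1245×993 mm rectangular top, 36 mm thick, top surface at z = 765 mm, supported by four round legs of 82 mm diameter, each leg's bounding box inset 14 mm from the nearest pair of top edges, running from the floor.

B is a four-legged stool. The seat is a 269×263×29 mm slab whose top surface is at z = 391 mm; four round legs, each 30 mm in diameter, run from the floor (z = 0) to the underside of the seat, each leg's axis is inset half a diameter from the nearest pair of seat edges (so the leg's bounding box is flush with the corner).

Two stools sit around the table at the −x, +x sides.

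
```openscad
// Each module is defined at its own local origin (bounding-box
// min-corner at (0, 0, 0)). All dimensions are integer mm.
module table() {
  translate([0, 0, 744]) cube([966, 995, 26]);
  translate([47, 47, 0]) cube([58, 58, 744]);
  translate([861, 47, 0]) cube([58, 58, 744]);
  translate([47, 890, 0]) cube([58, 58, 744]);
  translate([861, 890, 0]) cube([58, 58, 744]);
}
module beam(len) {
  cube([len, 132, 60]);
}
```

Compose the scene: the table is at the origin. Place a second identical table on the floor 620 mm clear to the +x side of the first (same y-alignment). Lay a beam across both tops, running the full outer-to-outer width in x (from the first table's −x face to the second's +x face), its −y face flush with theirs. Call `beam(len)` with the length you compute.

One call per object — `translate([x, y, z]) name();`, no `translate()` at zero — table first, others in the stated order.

table();
translate([1586, 0, 0]) table();
translate([0, 0, 770]) beam(2552);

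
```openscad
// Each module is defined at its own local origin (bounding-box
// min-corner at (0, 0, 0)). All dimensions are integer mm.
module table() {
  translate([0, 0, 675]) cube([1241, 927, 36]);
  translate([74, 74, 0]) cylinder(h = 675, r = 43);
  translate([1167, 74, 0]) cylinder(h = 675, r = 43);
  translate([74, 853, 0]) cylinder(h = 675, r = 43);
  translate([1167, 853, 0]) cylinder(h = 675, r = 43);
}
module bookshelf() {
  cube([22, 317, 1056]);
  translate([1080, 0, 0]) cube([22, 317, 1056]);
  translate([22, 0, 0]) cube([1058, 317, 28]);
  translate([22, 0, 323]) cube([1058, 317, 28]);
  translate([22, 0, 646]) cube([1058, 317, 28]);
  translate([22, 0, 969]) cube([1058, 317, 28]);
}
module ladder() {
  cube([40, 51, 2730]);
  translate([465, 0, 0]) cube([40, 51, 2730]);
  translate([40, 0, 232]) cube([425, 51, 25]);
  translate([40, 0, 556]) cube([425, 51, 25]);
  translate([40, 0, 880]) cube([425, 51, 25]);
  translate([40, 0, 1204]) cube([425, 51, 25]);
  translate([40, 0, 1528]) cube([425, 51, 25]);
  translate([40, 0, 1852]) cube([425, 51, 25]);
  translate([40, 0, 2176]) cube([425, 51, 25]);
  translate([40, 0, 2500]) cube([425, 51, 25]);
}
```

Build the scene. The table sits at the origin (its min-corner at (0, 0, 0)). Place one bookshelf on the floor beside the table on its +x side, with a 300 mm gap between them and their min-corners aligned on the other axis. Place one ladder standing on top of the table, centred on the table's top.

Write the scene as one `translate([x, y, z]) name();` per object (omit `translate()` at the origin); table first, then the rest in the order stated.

table();
translate([1541, 0, 0]) bookshelf();
translate([368, 438, 711]) ladder();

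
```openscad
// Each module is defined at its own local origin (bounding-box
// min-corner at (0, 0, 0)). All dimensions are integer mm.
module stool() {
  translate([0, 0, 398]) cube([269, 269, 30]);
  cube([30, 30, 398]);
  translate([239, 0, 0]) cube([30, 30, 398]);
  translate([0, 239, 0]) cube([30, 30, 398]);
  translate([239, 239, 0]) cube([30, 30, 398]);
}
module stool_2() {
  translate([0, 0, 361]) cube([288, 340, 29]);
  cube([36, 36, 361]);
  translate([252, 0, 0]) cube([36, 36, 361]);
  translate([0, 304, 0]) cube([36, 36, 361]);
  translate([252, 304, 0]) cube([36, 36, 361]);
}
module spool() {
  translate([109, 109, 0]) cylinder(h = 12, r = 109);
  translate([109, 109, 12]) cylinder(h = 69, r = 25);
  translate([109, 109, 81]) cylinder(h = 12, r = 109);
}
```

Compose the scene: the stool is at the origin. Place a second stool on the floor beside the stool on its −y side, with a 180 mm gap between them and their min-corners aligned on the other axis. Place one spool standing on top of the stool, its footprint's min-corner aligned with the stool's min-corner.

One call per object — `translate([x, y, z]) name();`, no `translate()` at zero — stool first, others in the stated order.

stool();
translate([0, -520, 0]) stool_2();
translate([0, 0, 428]) spool();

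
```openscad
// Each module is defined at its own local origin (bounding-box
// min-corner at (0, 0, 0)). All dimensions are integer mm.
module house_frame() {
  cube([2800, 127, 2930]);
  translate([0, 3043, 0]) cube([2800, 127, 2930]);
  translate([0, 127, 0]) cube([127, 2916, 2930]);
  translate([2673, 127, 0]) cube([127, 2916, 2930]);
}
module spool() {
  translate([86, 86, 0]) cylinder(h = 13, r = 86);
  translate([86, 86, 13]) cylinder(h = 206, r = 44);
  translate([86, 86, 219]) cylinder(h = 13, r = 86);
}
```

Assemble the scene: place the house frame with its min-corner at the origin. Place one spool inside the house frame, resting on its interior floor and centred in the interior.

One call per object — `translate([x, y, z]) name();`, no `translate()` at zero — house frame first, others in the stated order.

house_frame();
translate([1314, 1499, 0]) spool();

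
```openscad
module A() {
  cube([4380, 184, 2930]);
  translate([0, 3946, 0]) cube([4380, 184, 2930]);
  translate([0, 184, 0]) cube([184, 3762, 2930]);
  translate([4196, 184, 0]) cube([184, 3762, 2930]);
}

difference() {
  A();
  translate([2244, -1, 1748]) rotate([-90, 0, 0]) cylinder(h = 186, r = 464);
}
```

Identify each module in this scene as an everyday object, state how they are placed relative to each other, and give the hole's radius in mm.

A is a house frame. The house frame has a circular hole through its front wall. The hole's radius is 464 mm.

The subtracted cylinder has r = 464 mm.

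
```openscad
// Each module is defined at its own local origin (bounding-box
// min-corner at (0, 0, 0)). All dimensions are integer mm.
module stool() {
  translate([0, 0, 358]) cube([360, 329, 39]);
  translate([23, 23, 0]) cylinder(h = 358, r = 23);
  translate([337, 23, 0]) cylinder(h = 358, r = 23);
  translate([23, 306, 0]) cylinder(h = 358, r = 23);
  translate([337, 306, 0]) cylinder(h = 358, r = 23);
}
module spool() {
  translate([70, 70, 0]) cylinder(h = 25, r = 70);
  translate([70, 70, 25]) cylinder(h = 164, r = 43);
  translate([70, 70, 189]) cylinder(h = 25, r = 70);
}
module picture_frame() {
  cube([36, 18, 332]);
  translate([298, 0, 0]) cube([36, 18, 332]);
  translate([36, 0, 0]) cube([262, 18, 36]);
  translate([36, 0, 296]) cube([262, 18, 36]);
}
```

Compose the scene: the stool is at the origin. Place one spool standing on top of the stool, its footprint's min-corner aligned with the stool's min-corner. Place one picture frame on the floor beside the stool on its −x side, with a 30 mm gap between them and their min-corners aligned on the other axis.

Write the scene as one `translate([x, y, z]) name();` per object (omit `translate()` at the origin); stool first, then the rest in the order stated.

stool();
translate([0, 0, 397]) spool();
translate([-364, 0, 0]) picture_frame();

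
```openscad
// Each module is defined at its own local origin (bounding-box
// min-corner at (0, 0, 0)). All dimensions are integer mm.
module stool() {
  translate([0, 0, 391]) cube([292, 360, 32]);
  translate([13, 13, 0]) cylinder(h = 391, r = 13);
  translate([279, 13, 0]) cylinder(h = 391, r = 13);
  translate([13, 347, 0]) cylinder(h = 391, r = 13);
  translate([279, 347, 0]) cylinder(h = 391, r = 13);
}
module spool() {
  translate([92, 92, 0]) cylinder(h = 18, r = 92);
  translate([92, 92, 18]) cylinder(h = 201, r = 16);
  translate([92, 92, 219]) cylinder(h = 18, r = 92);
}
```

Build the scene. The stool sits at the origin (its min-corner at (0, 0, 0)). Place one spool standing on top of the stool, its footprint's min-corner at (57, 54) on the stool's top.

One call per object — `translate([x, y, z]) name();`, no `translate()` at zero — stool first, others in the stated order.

stool();
translate([57, 54, 423]) spool();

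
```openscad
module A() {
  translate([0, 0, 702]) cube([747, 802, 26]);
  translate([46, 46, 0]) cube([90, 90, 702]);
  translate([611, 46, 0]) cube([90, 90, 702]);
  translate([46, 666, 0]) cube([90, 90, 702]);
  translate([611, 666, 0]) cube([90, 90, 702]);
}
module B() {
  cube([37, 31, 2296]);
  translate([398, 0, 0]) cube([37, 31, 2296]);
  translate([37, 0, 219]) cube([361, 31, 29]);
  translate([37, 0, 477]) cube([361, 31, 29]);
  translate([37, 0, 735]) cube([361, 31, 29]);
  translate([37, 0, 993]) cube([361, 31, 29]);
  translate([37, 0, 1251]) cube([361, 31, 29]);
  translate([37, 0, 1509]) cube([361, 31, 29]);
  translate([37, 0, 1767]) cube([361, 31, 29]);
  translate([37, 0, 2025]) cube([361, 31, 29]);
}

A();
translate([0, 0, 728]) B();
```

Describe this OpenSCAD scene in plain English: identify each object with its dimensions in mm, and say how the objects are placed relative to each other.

A is a table with a 747×802 mm rectangular top, 26 mm thick, top surface at z = 728 mm, supported by four 90×90 mm square legs, each inset 46 mm from the nearest pair of top edges, running from the floor.

B is a straight ladder. Two 37×31 mm vertical rails, 2296 mm tall, stand 435 mm apart (outside-to-outside) with their front faces coplanar on the −y side. 8 rungs, each 31 mm deep and 29 mm tall, span between the inner faces of the rails, front faces flush with the rails. The lowest rung's underside is at z = 219 mm and rungs are spaced 258 mm apart (underside to underside).

The ladder is on top of the table.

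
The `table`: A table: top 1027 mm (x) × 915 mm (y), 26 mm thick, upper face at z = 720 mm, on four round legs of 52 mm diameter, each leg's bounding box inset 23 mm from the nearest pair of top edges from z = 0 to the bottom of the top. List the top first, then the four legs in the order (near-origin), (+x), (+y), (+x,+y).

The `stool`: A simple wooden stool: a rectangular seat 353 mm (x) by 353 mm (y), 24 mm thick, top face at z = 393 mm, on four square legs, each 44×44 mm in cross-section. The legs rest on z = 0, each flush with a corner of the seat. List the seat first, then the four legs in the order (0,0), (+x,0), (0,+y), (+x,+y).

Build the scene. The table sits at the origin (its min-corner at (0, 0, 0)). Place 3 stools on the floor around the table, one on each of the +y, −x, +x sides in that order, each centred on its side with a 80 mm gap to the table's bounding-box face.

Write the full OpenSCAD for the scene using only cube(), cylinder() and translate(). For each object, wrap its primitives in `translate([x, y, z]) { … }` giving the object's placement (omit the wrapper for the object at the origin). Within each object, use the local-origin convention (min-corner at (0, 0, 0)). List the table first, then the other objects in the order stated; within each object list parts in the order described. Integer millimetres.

translate([0, 0, 694]) cube([1027, 915, 26]);
translate([49, 49, 0]) cylinder(h = 694, r = 26);
translate([978, 49, 0]) cylinder(h = 694, r = 26);
translate([49, 866, 0]) cylinder(h = 694, r = 26);
translate([978, 866, 0]) cylinder(h = 694, r = 26);
translate([337, 995, 0]) {
  translate([0, 0, 369]) cube([353, 353, 24]);
  cube([44, 44, 369]);
  translate([309, 0, 0]) cube([44, 44, 369]);
  translate([0, 309, 0]) cube([44, 44, 369]);
  translate([309, 309, 0]) cube([44, 44, 369]);
}
translate([-433, 281, 0]) {
  translate([0, 0, 369]) cube([353, 353, 24]);
  cube([44, 44, 369]);
  translate([309, 0, 0]) cube([44, 44, 369]);
  translate([0, 309, 0]) cube([44, 44, 369]);
  translate([309, 309, 0]) cube([44, 44, 369]);
}
translate([1107, 281, 0]) {
  translate([0, 0, 369]) cube([353, 353, 24]);
  cube([44, 44, 369]);
  translate([309, 0, 0]) cube([44, 44, 369]);
  translate([0, 309, 0]) cube([44, 44, 369]);
  translate([309, 309, 0]) cube([44, 44, 369]);
}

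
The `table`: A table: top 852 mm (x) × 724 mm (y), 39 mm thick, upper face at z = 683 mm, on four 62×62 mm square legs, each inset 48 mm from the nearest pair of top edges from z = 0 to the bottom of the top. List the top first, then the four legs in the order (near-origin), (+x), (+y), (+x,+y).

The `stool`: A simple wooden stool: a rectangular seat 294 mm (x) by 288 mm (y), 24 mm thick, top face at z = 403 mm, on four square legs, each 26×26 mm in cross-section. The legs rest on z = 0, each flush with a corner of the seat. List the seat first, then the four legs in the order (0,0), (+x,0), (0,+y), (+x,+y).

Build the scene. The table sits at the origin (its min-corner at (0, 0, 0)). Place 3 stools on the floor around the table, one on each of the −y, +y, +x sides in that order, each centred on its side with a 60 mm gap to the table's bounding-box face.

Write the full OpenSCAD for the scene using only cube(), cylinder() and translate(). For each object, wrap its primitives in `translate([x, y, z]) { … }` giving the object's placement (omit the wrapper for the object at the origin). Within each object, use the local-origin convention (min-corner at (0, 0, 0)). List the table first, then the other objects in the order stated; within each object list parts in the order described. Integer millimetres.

translate([0, 0, 644]) cube([852, 724, 39]);
translate([48, 48, 0]) cube([62, 62, 644]);
translate([742, 48, 0]) cube([62, 62, 644]);
translate([48, 614, 0]) cube([62, 62, 644]);
translate([742, 614, 0]) cube([62, 62, 644]);
translate([279, -348, 0]) {
  translate([0, 0, 379]) cube([294, 288, 24]);
  cube([26, 26, 379]);
  translate([268, 0, 0]) cube([26, 26, 379]);
  translate([0, 262, 0]) cube([26, 26, 379]);
  translate([268, 262, 0]) cube([26, 26, 379]);
}
translate([279, 784, 0]) {
  translate([0, 0, 379]) cube([294, 288, 24]);
  cube([26, 26, 379]);
  translate([268, 0, 0]) cube([26, 26, 379]);
  translate([0, 262, 0]) cube([26, 26, 379]);
  translate([268, 262, 0]) cube([26, 26, 379]);
}
translate([912, 218, 0]) {
  translate([0, 0, 379]) cube([294, 288, 24]);
  cube([26, 26, 379]);
  translate([268, 0, 0]) cube([26, 26, 379]);
  translate([0, 262, 0]) cube([26, 26, 379]);
  translate([268, 262, 0]) cube([26, 26, 379]);
}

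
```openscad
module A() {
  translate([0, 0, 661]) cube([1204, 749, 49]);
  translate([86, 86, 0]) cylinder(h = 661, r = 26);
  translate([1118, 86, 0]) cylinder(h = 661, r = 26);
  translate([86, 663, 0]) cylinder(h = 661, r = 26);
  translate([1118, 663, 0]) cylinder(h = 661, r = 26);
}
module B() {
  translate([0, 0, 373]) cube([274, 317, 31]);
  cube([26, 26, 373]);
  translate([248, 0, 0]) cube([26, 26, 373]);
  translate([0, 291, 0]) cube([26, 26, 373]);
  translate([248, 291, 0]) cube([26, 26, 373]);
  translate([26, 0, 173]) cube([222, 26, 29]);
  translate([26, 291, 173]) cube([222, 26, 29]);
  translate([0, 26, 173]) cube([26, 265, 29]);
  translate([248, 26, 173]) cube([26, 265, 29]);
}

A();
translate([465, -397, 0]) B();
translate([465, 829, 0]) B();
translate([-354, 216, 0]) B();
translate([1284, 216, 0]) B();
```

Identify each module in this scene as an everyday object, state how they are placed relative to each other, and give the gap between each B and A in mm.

Each stool's nearest face is 80 mm from the table's bounding box.

A is a table. B is a stool. Four stools sit around the table at the −y, +y, −x, +x sides. The gap between each stool and the table is 80 mm.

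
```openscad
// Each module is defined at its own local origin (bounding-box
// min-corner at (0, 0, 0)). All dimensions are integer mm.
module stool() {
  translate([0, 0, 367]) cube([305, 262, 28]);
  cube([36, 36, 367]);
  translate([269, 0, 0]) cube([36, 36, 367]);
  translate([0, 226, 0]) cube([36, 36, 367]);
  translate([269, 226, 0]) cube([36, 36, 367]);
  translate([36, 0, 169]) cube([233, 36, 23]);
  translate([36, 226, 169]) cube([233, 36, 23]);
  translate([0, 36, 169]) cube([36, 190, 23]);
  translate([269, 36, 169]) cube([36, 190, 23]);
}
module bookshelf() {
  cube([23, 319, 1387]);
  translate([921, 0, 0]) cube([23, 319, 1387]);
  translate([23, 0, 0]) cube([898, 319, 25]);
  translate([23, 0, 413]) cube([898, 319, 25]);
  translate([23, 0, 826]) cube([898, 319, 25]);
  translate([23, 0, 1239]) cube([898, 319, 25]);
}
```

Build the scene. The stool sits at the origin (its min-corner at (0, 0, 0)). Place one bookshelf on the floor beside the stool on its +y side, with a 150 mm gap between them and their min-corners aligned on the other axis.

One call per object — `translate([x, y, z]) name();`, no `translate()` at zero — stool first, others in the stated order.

stool();
translate([0, 412, 0]) bookshelf();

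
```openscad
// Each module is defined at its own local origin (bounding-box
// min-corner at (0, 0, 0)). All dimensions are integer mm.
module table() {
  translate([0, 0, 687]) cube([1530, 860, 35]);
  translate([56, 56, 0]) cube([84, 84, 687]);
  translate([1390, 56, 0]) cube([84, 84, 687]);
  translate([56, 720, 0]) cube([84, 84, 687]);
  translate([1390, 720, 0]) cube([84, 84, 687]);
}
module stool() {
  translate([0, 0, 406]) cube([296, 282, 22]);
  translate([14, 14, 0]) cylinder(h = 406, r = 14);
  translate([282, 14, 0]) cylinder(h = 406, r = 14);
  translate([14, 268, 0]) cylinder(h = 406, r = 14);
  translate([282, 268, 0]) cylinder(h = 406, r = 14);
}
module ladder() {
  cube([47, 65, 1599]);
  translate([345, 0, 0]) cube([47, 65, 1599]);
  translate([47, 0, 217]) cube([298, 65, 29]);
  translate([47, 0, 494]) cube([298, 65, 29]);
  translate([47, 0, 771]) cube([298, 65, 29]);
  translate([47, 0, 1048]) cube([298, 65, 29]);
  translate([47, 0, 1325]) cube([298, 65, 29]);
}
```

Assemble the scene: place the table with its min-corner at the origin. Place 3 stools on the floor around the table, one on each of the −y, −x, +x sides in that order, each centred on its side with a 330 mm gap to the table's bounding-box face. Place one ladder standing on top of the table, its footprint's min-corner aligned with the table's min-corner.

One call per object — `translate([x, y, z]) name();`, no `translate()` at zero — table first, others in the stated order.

table();
translate([617, -612, 0]) stool();
translate([-626, 289, 0]) stool();
translate([1860, 289, 0]) stool();
translate([0, 0, 722]) ladder();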